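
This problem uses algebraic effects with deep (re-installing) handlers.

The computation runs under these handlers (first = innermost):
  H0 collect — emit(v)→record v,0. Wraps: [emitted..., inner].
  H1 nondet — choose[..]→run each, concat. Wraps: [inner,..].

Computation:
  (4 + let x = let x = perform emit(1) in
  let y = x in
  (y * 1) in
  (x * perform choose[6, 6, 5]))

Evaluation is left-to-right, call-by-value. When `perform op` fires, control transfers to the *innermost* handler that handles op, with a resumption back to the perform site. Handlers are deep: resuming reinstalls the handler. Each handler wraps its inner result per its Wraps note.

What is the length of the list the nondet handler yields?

Evaluation trace:
emit(1) @ H0 ⇒ out+=1
choose[6, 6, 5] @ H1
  branch[0] choose=6:
    H0 returns [1, 4]
    H1 returns [[1, 4]]
  branch[1] choose=6:
    H0 returns [1, 4]
    H1 returns [[1, 4]]
  branch[2] choose=5:
    H0 returns [1, 4]
    H1 returns [[1, 4]]
= [[1, 4], [1, 4], [1, 4]]

Answer: 3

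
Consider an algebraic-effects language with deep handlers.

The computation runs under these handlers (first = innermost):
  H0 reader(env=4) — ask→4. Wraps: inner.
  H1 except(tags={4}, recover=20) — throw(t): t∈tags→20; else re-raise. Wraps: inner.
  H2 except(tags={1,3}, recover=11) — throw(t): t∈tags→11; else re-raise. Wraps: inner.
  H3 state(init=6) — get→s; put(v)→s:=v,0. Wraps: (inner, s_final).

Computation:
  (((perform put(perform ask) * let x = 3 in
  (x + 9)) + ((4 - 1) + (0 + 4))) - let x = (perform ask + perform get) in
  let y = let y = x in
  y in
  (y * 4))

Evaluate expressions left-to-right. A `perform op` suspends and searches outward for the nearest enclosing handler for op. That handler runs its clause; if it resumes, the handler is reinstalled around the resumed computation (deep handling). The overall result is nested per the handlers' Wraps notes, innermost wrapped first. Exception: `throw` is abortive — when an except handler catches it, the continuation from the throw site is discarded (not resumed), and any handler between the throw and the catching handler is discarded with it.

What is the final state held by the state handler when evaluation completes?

Evaluation trace:
ask @ H0 ⇒ 4
put(4) @ H3 ⇒ s:=4
ask @ H0 ⇒ 4
get @ H3 ⇒ 4
H0 returns -25
H1 returns -25
H2 returns -25
H3 returns (-25, 4)
= (-25, 4)

Answer: 4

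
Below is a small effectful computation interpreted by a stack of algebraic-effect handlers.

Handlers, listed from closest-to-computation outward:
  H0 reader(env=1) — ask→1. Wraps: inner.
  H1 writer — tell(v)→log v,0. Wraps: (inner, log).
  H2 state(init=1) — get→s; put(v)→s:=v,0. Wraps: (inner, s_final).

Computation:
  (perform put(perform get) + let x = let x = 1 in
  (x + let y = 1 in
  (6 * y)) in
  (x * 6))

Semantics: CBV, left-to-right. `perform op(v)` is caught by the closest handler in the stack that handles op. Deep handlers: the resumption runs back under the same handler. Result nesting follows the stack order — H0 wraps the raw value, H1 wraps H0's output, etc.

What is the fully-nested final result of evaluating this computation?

Answer: ((42, ()), 1)

Working:
get @ H2 ⇒ 1
put(1) @ H2 ⇒ s:=1
H0 returns 42
H1 returns (42, ())
H2 returns ((42, ()), 1)
= ((42, ()), 1)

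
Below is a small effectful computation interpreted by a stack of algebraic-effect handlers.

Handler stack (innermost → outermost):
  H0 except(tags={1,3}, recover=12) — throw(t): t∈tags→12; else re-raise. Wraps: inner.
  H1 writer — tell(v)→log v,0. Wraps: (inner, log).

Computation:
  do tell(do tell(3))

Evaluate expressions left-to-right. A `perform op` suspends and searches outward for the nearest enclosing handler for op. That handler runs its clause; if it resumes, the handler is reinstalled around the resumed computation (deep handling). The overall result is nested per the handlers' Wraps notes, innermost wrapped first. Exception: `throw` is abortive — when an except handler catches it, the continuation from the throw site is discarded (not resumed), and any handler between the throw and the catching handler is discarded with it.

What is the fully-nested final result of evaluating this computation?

Answer: (0, (3, 0))

Evaluation trace:
tell(3) @ H1 ⇒ log+=3
tell(0) @ H1 ⇒ log+=0
H0 returns 0
H1 returns (0, (3, 0))
= (0, (3, 0))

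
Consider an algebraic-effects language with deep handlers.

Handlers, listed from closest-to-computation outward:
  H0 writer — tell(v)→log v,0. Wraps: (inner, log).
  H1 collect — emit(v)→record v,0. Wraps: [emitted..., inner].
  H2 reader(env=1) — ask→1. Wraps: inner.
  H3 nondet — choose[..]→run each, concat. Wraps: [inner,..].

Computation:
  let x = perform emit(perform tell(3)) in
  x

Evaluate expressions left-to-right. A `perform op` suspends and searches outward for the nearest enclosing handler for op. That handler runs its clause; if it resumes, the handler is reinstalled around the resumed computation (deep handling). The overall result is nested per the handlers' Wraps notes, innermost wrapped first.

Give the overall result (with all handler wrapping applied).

Working:
tell(3) @ H0 ⇒ log+=3
emit(0) @ H1 ⇒ out+=0
H0 returns (0, (3))
H1 returns [0, (0, (3))]
H2 returns [0, (0, (3))]
H3 returns [[0, (0, (3))]]
= [[0, (0, (3))]]

Answer: [[0, (0, (3))]]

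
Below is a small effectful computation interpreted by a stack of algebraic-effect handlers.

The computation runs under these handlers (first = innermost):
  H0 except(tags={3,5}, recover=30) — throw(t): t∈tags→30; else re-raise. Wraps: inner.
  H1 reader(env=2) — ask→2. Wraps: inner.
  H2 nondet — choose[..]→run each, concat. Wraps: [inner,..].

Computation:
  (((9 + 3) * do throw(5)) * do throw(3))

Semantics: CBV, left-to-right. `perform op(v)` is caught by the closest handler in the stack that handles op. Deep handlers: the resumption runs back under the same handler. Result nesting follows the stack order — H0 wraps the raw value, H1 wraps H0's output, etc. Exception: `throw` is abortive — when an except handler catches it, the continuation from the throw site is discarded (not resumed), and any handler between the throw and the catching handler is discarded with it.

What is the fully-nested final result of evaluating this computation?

Evaluation trace:
throw(5) @ H0 caught ⇒ 30
H1 returns 30
H2 returns [30]
= [30]

Answer: [30]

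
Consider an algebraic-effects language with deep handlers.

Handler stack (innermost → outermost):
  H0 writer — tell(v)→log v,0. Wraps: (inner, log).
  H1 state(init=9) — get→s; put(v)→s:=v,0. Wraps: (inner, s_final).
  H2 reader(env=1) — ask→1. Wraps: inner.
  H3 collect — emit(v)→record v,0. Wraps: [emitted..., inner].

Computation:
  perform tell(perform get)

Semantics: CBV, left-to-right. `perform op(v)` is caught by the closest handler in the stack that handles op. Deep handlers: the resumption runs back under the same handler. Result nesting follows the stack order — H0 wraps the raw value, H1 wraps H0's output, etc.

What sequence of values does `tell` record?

Answer: (9)

Evaluation trace:
get @ H1 ⇒ 9
tell(9) @ H0 ⇒ log+=9
H0 returns (0, (9))
H1 returns ((0, (9)), 9)
H2 returns ((0, (9)), 9)
H3 returns [((0, (9)), 9)]
= [((0, (9)), 9)]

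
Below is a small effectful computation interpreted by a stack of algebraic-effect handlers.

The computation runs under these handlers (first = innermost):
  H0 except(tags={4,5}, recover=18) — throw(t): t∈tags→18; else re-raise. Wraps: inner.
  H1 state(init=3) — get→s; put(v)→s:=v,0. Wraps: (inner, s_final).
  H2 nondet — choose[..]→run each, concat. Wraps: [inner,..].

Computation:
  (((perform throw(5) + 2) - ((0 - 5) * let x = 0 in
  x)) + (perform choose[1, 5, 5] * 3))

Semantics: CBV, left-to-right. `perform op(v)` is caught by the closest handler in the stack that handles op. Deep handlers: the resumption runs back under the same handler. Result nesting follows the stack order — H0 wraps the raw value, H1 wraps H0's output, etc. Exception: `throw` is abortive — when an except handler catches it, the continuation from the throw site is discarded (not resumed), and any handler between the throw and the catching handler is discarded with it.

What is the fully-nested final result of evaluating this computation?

Step-by-step:
throw(5) @ H0 caught ⇒ 18
H1 returns (18, 3)
H2 returns [(18, 3)]
= [(18, 3)]

Answer: [(18, 3)]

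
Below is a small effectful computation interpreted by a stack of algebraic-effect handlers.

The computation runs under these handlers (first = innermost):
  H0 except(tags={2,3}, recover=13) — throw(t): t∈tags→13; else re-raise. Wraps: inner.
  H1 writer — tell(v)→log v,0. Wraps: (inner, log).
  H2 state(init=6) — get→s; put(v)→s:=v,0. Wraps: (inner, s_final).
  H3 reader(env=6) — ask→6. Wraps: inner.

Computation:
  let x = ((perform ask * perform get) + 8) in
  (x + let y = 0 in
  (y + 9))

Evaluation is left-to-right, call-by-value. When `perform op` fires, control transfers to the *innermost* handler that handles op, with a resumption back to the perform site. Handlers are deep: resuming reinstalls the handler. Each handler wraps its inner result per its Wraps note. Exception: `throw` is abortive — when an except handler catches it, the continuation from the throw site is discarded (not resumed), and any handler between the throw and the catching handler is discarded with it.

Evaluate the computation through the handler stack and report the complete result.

Working:
ask @ H3 ⇒ 6
get @ H2 ⇒ 6
H0 returns 53
H1 returns (53, ())
H2 returns ((53, ()), 6)
H3 returns ((53, ()), 6)
= ((53, ()), 6)

Answer: ((53, ()), 6)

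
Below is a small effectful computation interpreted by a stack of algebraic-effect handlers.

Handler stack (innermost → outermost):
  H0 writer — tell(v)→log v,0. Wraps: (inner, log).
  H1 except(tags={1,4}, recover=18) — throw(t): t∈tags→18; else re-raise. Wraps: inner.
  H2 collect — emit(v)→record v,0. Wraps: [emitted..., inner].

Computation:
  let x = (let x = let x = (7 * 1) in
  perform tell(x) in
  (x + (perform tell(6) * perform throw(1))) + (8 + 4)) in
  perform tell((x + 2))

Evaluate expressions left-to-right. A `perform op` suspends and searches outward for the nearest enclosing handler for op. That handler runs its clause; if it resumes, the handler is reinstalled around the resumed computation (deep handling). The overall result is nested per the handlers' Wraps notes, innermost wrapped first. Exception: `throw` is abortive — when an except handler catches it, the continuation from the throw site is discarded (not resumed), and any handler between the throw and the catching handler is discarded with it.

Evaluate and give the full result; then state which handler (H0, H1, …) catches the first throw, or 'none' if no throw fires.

Answer: [18] ; first throw caught by: H1

Working:
tell(7) @ H0 ⇒ log+=7
tell(6) @ H0 ⇒ log+=6
throw(1) @ H1 caught ⇒ 18
H2 returns [18]
= [18]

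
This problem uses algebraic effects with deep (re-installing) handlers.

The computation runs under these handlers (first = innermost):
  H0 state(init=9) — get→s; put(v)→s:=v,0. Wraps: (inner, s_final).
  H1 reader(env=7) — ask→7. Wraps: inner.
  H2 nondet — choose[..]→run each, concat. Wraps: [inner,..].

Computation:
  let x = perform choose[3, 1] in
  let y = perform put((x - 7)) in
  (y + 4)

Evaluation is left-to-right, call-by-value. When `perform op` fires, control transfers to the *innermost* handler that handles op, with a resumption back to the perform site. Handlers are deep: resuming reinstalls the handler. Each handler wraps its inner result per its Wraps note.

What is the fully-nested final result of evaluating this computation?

Evaluation trace:
choose[3, 1] @ H2
  branch[0] choose=3:
    put(-4) @ H0 ⇒ s:=-4
    H0 returns (4, -4)
    H1 returns (4, -4)
    H2 returns [(4, -4)]
  branch[1] choose=1:
    put(-6) @ H0 ⇒ s:=-6
    H0 returns (4, -6)
    H1 returns (4, -6)
    H2 returns [(4, -6)]
= [(4, -4), (4, -6)]

Answer: [(4, -4), (4, -6)]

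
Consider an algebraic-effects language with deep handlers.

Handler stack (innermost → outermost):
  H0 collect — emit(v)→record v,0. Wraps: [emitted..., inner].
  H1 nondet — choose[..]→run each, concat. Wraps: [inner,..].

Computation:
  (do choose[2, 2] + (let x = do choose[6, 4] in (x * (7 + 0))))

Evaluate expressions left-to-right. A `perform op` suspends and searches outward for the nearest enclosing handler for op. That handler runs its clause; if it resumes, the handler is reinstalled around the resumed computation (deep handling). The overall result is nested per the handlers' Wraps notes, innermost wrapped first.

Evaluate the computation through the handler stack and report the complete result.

Working:
choose[2, 2] @ H1
  branch[0] choose=2:
    choose[6, 4] @ H1
      branch[0] choose=6:
        H0 returns [44]
        H1 returns [[44]]
      branch[1] choose=4:
        H0 returns [30]
        H1 returns [[30]]
  branch[1] choose=2:
    choose[6, 4] @ H1
      branch[0] choose=6:
        H0 returns [44]
        H1 returns [[44]]
      branch[1] choose=4:
        H0 returns [30]
        H1 returns [[30]]
= [[44], [30], [44], [30]]

Answer: [[44], [30], [44], [30]]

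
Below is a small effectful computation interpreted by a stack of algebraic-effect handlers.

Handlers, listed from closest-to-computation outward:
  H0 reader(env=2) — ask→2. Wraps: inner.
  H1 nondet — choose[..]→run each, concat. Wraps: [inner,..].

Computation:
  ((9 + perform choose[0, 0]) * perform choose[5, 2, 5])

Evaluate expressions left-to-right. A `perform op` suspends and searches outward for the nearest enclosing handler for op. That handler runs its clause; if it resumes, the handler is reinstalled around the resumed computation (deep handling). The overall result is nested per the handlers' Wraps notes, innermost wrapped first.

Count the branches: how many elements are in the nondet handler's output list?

Evaluation trace:
choose[0, 0] @ H1
  branch[0] choose=0:
    choose[5, 2, 5] @ H1
      branch[0] choose=5:
        H0 returns 45
        H1 returns [45]
      branch[1] choose=2:
        H0 returns 18
        H1 returns [18]
      branch[2] choose=5:
        H0 returns 45
        H1 returns [45]
  branch[1] choose=0:
    choose[5, 2, 5] @ H1
      branch[0] choose=5:
        H0 returns 45
        H1 returns [45]
      branch[1] choose=2:
        H0 returns 18
        H1 returns [18]
      branch[2] choose=5:
        H0 returns 45
        H1 returns [45]
= [45, 18, 45, 45, 18, 45]

Answer: 6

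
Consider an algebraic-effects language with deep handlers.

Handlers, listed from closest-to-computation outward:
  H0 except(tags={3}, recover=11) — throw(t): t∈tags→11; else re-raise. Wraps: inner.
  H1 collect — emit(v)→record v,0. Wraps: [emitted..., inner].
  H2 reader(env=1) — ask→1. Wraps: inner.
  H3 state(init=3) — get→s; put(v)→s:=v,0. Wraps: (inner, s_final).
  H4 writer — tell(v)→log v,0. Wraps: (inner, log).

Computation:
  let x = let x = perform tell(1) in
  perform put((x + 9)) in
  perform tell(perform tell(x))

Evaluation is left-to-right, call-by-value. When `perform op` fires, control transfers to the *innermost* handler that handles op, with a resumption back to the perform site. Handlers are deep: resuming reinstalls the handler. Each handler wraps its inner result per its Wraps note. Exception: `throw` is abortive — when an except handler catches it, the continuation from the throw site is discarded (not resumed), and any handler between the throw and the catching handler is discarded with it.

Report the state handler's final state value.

Answer: 9

Evaluation trace:
tell(1) @ H4 ⇒ log+=1
put(9) @ H3 ⇒ s:=9
tell(0) @ H4 ⇒ log+=0
tell(0) @ H4 ⇒ log+=0
H0 returns 0
H1 returns [0]
H2 returns [0]
H3 returns ([0], 9)
H4 returns (([0], 9), (1, 0, 0))
= (([0], 9), (1, 0, 0))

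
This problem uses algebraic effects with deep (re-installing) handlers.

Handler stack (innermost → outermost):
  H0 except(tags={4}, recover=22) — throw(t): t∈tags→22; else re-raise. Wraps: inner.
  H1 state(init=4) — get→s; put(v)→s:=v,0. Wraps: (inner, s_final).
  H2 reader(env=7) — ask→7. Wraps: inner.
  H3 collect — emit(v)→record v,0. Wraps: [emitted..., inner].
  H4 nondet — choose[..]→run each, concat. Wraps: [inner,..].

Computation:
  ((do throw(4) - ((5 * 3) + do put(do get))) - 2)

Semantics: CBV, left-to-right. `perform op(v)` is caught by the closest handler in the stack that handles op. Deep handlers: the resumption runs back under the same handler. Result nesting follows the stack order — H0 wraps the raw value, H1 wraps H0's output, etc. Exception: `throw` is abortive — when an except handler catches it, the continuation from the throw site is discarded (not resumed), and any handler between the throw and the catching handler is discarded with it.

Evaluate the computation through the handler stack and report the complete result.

Working:
throw(4) @ H0 caught ⇒ 22
H1 returns (22, 4)
H2 returns (22, 4)
H3 returns [(22, 4)]
H4 returns [[(22, 4)]]
= [[(22, 4)]]

Answer: [[(22, 4)]]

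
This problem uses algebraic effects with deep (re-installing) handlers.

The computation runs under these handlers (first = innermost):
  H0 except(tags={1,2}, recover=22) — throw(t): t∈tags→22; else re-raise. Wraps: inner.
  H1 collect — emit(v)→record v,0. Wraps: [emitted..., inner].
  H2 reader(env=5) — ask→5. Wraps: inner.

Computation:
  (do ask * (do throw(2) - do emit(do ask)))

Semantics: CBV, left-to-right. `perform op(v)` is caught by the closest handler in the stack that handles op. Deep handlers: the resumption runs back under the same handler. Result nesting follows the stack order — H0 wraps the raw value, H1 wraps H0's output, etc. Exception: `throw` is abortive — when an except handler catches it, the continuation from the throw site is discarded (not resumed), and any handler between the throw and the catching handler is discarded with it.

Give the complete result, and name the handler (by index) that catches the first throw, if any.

Answer: [22] ; first throw caught by: H0

Step-by-step:
ask @ H2 ⇒ 5
throw(2) @ H0 caught ⇒ 22
H1 returns [22]
H2 returns [22]
= [22]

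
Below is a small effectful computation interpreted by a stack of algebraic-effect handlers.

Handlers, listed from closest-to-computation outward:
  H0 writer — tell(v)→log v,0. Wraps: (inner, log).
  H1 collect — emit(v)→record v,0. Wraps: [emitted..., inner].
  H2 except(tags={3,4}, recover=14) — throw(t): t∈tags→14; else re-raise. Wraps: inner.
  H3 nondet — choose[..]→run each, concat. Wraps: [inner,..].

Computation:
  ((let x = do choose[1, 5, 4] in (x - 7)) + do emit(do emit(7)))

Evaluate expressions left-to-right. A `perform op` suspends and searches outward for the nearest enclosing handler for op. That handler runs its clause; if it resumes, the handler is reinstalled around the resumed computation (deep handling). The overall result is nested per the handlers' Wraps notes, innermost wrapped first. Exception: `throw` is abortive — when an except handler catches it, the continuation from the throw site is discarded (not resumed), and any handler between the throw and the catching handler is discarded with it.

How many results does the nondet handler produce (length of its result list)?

Evaluation trace:
choose[1, 5, 4] @ H3
  branch[0] choose=1:
    emit(7) @ H1 ⇒ out+=7
    emit(0) @ H1 ⇒ out+=0
    H0 returns (-6, ())
    H1 returns [7, 0, (-6, ())]
    H2 returns [7, 0, (-6, ())]
    H3 returns [[7, 0, (-6, ())]]
  branch[1] choose=5:
    emit(7) @ H1 ⇒ out+=7
    emit(0) @ H1 ⇒ out+=0
    H0 returns (-2, ())
    H1 returns [7, 0, (-2, ())]
    H2 returns [7, 0, (-2, ())]
    H3 returns [[7, 0, (-2, ())]]
  branch[2] choose=4:
    emit(7) @ H1 ⇒ out+=7
    emit(0) @ H1 ⇒ out+=0
    H0 returns (-3, ())
    H1 returns [7, 0, (-3, ())]
    H2 returns [7, 0, (-3, ())]
    H3 returns [[7, 0, (-3, ())]]
= [[7, 0, (-6, ())], [7, 0, (-2, ())], [7, 0, (-3, ())]]

Answer: 3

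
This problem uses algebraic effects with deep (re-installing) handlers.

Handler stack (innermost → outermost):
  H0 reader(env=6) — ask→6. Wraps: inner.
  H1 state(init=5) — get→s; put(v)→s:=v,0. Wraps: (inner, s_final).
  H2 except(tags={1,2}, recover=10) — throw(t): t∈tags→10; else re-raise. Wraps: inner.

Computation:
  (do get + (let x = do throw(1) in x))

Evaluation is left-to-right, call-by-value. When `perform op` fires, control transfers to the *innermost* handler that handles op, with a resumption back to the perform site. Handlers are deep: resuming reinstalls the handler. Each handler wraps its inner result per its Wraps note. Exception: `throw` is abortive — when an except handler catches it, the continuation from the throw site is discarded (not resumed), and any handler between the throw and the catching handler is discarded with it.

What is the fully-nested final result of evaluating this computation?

Answer: 10

Step-by-step:
get @ H1 ⇒ 5
throw(1) @ H2 caught ⇒ 10
= 10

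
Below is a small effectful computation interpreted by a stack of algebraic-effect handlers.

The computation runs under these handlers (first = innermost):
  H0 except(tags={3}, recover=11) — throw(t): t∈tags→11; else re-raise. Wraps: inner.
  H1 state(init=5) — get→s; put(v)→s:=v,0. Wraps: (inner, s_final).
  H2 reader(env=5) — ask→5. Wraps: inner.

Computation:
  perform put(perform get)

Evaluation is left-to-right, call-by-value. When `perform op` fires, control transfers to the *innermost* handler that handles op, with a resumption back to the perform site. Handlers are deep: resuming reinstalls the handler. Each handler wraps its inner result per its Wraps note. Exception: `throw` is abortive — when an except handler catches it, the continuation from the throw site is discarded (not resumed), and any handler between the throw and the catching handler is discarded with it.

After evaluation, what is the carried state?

Answer: 5

Step-by-step:
get @ H1 ⇒ 5
put(5) @ H1 ⇒ s:=5
H0 returns 0
H1 returns (0, 5)
H2 returns (0, 5)
= (0, 5)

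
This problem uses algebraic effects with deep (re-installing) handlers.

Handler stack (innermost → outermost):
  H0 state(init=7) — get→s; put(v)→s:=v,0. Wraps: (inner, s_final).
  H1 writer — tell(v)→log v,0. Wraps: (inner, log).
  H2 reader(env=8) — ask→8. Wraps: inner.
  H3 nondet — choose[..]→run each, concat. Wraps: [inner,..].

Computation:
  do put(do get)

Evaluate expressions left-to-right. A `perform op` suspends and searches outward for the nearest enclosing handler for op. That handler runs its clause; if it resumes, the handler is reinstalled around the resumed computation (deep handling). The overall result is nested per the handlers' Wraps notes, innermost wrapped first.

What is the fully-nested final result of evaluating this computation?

Answer: [((0, 7), ())]

Step-by-step:
get @ H0 ⇒ 7
put(7) @ H0 ⇒ s:=7
H0 returns (0, 7)
H1 returns ((0, 7), ())
H2 returns ((0, 7), ())
H3 returns [((0, 7), ())]
= [((0, 7), ())]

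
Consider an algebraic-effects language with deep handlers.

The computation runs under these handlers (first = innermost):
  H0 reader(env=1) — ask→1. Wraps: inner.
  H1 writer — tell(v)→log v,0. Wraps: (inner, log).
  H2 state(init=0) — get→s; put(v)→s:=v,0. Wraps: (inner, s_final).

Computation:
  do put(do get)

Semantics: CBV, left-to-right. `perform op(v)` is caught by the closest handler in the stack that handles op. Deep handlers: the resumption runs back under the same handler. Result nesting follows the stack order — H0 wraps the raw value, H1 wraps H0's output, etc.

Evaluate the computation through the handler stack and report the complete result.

Answer: ((0, ()), 0)

Evaluation trace:
get @ H2 ⇒ 0
put(0) @ H2 ⇒ s:=0
H0 returns 0
H1 returns (0, ())
H2 returns ((0, ()), 0)
= ((0, ()), 0)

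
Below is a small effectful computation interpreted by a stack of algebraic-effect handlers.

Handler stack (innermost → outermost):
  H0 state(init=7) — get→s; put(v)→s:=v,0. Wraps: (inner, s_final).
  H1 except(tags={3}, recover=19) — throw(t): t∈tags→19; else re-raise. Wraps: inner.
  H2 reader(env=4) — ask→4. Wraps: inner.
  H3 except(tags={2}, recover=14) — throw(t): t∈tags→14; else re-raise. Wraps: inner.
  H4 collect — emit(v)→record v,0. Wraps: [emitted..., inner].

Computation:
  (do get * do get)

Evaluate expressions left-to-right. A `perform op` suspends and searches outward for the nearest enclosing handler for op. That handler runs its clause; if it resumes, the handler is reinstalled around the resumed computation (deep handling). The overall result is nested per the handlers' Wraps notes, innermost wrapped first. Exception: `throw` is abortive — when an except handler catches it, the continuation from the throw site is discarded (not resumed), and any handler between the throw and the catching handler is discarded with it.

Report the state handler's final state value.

Answer: 7

Step-by-step:
get @ H0 ⇒ 7
get @ H0 ⇒ 7
H0 returns (49, 7)
H1 returns (49, 7)
H2 returns (49, 7)
H3 returns (49, 7)
H4 returns [(49, 7)]
= [(49, 7)]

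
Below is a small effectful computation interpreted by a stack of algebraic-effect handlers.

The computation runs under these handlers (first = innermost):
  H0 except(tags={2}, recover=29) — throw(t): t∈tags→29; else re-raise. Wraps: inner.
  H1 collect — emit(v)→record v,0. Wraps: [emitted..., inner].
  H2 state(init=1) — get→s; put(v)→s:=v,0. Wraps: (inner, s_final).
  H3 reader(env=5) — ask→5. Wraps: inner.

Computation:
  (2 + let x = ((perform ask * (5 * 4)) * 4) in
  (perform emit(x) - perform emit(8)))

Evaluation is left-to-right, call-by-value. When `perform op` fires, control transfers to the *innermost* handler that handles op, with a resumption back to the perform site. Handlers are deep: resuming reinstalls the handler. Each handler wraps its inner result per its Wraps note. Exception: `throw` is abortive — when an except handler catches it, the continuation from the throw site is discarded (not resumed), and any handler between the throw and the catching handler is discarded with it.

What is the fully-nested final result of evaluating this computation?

Working:
ask @ H3 ⇒ 5
emit(400) @ H1 ⇒ out+=400
emit(8) @ H1 ⇒ out+=8
H0 returns 2
H1 returns [400, 8, 2]
H2 returns ([400, 8, 2], 1)
H3 returns ([400, 8, 2], 1)
= ([400, 8, 2], 1)

Answer: ([400, 8, 2], 1)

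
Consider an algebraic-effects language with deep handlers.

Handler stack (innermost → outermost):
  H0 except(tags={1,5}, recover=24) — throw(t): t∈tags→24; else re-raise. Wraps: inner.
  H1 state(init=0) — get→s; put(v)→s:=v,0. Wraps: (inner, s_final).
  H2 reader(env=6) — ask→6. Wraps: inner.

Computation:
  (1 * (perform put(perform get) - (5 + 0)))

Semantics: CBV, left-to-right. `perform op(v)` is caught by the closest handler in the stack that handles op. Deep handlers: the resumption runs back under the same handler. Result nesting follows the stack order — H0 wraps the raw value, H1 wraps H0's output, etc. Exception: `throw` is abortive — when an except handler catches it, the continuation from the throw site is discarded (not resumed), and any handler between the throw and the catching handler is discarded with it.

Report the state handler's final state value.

Answer: 0

Working:
get @ H1 ⇒ 0
put(0) @ H1 ⇒ s:=0
H0 returns -5
H1 returns (-5, 0)
H2 returns (-5, 0)
= (-5, 0)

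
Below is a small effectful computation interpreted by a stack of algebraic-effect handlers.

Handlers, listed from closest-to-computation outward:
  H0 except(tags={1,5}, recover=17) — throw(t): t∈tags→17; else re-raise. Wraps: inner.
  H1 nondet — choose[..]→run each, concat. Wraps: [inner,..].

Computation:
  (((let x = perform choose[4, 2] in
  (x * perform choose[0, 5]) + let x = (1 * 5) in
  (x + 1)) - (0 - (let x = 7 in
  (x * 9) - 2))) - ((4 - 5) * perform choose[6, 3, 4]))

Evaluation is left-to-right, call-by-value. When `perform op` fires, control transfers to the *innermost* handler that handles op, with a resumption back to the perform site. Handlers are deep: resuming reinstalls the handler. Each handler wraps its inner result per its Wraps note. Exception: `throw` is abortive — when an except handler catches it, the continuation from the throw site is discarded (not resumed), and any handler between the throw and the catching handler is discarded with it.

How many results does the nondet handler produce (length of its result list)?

Working:
choose[4, 2] @ H1
  branch[0] choose=4:
    choose[0, 5] @ H1
      branch[0] choose=0:
        choose[6, 3, 4] @ H1
          branch[0] choose=6:
            H0 returns 73
            H1 returns [73]
          branch[1] choose=3:
            H0 returns 70
            H1 returns [70]
          branch[2] choose=4:
            H0 returns 71
            H1 returns [71]
      branch[1] choose=5:
        choose[6, 3, 4] @ H1
          branch[0] choose=6:
            H0 returns 93
            H1 returns [93]
          branch[1] choose=3:
            H0 returns 90
            H1 returns [90]
          branch[2] choose=4:
            H0 returns 91
            H1 returns [91]
  branch[1] choose=2:
    choose[0, 5] @ H1
      branch[0] choose=0:
        choose[6, 3, 4] @ H1
          branch[0] choose=6:
            H0 returns 73
            H1 returns [73]
          branch[1] choose=3:
            H0 returns 70
            H1 returns [70]
          branch[2] choose=4:
            H0 returns 71
            H1 returns [71]
      branch[1] choose=5:
        choose[6, 3, 4] @ H1
          branch[0] choose=6:
            H0 returns 83
            H1 returns [83]
          branch[1] choose=3:
            H0 returns 80
            H1 returns [80]
          branch[2] choose=4:
            H0 returns 81
            H1 returns [81]
= [73, 70, 71, 93, 90, 91, 73, 70, 71, 83, 80, 81]

Answer: 12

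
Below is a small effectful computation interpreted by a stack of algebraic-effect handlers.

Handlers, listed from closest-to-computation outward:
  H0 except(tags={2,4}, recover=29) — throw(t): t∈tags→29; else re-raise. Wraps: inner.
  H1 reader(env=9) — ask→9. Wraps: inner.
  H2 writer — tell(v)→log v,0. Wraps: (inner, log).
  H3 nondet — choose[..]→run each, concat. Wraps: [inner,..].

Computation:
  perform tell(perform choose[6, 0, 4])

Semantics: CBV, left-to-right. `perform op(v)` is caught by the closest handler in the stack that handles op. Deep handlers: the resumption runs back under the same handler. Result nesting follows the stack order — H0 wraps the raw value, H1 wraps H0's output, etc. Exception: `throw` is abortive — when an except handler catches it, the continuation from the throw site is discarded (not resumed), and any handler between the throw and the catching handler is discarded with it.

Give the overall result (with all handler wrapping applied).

Working:
choose[6, 0, 4] @ H3
  branch[0] choose=6:
    tell(6) @ H2 ⇒ log+=6
    H0 returns 0
    H1 returns 0
    H2 returns (0, (6))
    H3 returns [(0, (6))]
  branch[1] choose=0:
    tell(0) @ H2 ⇒ log+=0
    H0 returns 0
    H1 returns 0
    H2 returns (0, (0))
    H3 returns [(0, (0))]
  branch[2] choose=4:
    tell(4) @ H2 ⇒ log+=4
    H0 returns 0
    H1 returns 0
    H2 returns (0, (4))
    H3 returns [(0, (4))]
= [(0, (6)), (0, (0)), (0, (4))]

Answer: [(0, (6)), (0, (0)), (0, (4))]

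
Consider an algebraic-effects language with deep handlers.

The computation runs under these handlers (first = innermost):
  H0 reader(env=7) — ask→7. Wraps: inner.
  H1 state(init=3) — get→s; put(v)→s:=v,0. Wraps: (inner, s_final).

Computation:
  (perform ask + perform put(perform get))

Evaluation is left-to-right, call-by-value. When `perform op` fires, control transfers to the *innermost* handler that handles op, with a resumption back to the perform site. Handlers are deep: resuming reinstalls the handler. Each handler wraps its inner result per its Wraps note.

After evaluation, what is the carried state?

Step-by-step:
ask @ H0 ⇒ 7
get @ H1 ⇒ 3
put(3) @ H1 ⇒ s:=3
H0 returns 7
H1 returns (7, 3)
= (7, 3)

Answer: 3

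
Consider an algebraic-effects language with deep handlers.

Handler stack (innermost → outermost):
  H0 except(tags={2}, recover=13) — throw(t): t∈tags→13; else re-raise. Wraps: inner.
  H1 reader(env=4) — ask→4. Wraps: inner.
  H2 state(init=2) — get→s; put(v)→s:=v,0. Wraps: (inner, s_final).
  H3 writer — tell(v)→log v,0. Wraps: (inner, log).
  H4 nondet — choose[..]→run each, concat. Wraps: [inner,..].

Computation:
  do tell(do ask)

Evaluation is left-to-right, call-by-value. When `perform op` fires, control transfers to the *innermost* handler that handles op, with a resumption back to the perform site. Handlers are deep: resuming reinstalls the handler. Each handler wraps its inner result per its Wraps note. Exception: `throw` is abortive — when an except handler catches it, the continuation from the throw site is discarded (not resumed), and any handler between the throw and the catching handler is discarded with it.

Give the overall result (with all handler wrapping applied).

Step-by-step:
ask @ H1 ⇒ 4
tell(4) @ H3 ⇒ log+=4
H0 returns 0
H1 returns 0
H2 returns (0, 2)
H3 returns ((0, 2), (4))
H4 returns [((0, 2), (4))]
= [((0, 2), (4))]

Answer: [((0, 2), (4))]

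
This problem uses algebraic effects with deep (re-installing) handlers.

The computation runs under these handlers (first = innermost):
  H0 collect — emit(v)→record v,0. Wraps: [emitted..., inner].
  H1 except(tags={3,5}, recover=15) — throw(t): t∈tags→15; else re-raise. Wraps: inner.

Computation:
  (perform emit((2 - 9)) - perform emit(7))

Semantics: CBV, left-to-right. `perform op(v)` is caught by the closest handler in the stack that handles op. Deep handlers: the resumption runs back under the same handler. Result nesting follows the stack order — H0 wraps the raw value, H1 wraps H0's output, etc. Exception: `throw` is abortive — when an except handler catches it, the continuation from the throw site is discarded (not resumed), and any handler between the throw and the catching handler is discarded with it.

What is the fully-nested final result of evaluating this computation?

Answer: [-7, 7, 0]

Evaluation trace:
emit(-7) @ H0 ⇒ out+=-7
emit(7) @ H0 ⇒ out+=7
H0 returns [-7, 7, 0]
H1 returns [-7, 7, 0]
= [-7, 7, 0]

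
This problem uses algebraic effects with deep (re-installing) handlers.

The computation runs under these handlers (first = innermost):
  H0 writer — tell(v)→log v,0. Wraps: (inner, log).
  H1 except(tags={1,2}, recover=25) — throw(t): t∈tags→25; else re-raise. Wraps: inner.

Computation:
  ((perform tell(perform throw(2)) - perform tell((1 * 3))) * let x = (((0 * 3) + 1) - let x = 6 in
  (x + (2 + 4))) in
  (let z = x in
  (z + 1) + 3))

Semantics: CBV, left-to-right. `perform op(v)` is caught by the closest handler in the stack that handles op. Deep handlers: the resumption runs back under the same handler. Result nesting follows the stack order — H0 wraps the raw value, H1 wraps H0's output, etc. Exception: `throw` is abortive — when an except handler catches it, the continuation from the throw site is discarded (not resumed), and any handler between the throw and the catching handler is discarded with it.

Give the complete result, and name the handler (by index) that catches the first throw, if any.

Step-by-step:
throw(2) @ H1 caught ⇒ 25
= 25

Answer: 25 ; first throw caught by: H1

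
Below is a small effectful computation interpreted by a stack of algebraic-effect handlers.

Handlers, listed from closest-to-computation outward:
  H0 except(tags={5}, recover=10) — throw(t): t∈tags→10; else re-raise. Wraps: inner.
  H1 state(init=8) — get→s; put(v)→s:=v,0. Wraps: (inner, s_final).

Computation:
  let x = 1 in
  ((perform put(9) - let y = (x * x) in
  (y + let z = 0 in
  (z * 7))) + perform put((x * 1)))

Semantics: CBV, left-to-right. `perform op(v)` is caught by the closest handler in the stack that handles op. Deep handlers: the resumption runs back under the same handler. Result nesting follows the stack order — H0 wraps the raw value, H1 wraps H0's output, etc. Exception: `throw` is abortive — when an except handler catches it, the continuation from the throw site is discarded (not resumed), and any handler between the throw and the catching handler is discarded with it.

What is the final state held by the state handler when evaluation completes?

Evaluation trace:
put(9) @ H1 ⇒ s:=9
put(1) @ H1 ⇒ s:=1
H0 returns -1
H1 returns (-1, 1)
= (-1, 1)

Answer: 1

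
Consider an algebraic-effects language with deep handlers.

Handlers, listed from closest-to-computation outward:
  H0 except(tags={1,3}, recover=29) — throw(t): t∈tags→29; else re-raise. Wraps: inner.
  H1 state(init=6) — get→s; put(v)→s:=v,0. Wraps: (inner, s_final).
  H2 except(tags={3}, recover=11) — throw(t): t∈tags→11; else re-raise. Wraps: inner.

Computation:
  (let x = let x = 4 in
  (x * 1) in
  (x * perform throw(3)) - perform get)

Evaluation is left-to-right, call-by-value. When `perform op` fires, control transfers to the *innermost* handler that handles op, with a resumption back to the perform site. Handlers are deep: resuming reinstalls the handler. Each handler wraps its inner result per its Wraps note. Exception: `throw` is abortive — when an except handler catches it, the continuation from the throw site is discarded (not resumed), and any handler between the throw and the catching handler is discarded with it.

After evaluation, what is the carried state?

Answer: 6

Working:
throw(3) @ H0 caught ⇒ 29
H1 returns (29, 6)
H2 returns (29, 6)
= (29, 6)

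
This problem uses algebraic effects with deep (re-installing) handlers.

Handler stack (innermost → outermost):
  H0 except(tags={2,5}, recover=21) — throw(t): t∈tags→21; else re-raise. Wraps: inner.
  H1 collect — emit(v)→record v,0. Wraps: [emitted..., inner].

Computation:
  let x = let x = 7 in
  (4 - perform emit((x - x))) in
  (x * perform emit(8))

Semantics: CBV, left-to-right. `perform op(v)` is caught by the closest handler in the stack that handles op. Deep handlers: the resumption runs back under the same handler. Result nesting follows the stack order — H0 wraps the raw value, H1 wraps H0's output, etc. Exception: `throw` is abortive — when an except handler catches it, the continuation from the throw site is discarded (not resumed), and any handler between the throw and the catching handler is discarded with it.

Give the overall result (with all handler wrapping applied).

Answer: [0, 8, 0]

Working:
emit(0) @ H1 ⇒ out+=0
emit(8) @ H1 ⇒ out+=8
H0 returns 0
H1 returns [0, 8, 0]
= [0, 8, 0]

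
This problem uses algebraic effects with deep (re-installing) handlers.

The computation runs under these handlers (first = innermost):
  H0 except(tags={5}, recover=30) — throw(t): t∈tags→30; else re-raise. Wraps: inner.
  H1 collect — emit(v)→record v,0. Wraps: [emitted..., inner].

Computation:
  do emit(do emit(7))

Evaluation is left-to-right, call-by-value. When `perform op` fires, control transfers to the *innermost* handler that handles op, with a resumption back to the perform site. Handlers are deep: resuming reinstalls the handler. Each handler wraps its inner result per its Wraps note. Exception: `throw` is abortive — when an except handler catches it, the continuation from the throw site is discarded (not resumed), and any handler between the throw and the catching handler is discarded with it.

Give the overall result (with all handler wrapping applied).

Step-by-step:
emit(7) @ H1 ⇒ out+=7
emit(0) @ H1 ⇒ out+=0
H0 returns 0
H1 returns [7, 0, 0]
= [7, 0, 0]

Answer: [7, 0, 0]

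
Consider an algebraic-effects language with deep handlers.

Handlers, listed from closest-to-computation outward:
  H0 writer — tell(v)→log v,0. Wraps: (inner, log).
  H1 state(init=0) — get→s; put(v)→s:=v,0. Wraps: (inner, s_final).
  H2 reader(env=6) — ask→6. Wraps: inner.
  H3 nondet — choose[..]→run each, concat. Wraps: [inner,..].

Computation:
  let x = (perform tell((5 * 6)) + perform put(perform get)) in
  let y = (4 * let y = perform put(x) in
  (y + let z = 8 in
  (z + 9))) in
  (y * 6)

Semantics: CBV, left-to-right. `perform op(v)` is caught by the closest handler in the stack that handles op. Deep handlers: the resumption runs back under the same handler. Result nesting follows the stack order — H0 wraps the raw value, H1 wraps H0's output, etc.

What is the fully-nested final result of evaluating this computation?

Answer: [((408, (30)), 0)]

Working:
tell(30) @ H0 ⇒ log+=30
get @ H1 ⇒ 0
put(0) @ H1 ⇒ s:=0
put(0) @ H1 ⇒ s:=0
H0 returns (408, (30))
H1 returns ((408, (30)), 0)
H2 returns ((408, (30)), 0)
H3 returns [((408, (30)), 0)]
= [((408, (30)), 0)]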